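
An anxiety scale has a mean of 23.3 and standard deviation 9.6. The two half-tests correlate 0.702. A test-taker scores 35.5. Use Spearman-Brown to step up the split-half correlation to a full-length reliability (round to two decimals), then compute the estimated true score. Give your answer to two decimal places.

Spearman-Brown: ρ = 2r/(1 + r) = 2(0.702)/(1 + 0.702) = 1.4040/1.702 = 0.8249 → 0.82
Weight the observed score by reliability and the mean by (1 − reliability): T̂ = 0.82·35.5 + 0.18·23.3 = 29.110 + 4.194 = 33.304.

33.30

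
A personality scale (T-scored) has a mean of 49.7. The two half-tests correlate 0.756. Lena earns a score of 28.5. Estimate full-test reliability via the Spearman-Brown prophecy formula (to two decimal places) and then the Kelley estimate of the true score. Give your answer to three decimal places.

31.468

Spearman-Brown: ρ = 2r/(1 + r) = 2(0.756)/(1 + 0.756) = 1.5120/1.756 = 0.8610 → 0.86
T̂ = 0.86(28.5) + 0.14(49.7) = 24.510 + 6.958 = 31.4680 → 31.468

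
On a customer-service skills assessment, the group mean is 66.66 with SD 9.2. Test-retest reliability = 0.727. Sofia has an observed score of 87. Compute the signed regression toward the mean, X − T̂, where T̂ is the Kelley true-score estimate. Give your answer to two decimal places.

T̂ = 0.727(87) + 0.273(66.66) = 63.249 + 18.19818 = 81.4472 → 81.447
X − T̂ = 87 − 81.447 = 5.553 → 5.55

5.55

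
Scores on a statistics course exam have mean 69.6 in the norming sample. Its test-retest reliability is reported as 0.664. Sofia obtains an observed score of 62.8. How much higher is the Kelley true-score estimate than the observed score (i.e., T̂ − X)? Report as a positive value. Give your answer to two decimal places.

2.28

Regress the observed score toward the mean by the unreliability: T̂ = 0.664·62.8 + 0.336·69.6 = 41.6992 + 23.3856 = 65.0848.
T̂ − X = 65.085 − 62.8 = 2.285 → 2.28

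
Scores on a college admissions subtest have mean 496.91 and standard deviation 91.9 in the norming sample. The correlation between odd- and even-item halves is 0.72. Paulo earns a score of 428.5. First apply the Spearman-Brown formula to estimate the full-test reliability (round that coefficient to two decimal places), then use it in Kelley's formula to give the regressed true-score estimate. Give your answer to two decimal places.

Spearman-Brown: ρ = 2r/(1 + r) = 2(0.72)/(1 + 0.72) = 1.440/1.72 = 0.8372 → 0.84
T̂ = ρX + (1 − ρ)μ
  = 0.84 × 428.5 + 0.16 × 496.91
  = 359.940 + 79.5056
  = 439.446
  ≈ 439.45

439.45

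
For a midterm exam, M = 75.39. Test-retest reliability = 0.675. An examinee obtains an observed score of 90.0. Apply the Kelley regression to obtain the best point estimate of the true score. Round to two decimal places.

T̂ = ρX + (1 − ρ)μ
  = 0.675 × 90.0 + 0.325 × 75.39
  = 60.7500 + 24.50175
  = 85.252
  ≈ 85.25

85.25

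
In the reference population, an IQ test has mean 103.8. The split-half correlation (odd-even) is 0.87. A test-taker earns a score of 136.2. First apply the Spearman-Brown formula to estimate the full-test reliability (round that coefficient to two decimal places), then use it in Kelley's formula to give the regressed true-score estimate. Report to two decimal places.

133.93

Spearman-Brown: ρ = 2r/(1 + r) = 2(0.87)/(1 + 0.87) = 1.740/1.87 = 0.9305 → 0.93
T̂ = 0.93(136.2) + 0.07(103.8) = 126.666 + 7.266 = 133.932 → 133.93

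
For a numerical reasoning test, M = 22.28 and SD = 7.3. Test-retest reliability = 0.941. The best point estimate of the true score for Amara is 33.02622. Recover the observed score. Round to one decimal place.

33.7

T̂ = ρX + (1 − ρ)μ  ⇒  X = (T̂ − (1 − ρ)μ) / ρ
X = (33.02622 − 0.059 × 22.28) / 0.941 = (33.02622 − 1.31452) / 0.941 = 31.71170 / 0.941 = 33.700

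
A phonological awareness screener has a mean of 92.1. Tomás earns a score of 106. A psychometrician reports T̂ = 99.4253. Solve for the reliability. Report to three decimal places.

T̂ = ρX + (1 − ρ)μ  ⇒  T̂ − μ = ρ(X − μ)
ρ = (T̂ − μ)/(X − μ) = (99.4253 − 92.1) / (106 − 92.1) = 7.3253 / 13.9 = 0.52700

0.527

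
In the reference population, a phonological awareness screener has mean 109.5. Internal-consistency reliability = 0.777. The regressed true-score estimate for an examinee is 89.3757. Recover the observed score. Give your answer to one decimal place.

83.6

T̂ = ρX + (1 − ρ)μ  ⇒  X = (T̂ − (1 − ρ)μ) / ρ
X = (89.3757 − 0.223 × 109.5) / 0.777 = (89.3757 − 24.4185) / 0.777 = 64.9572 / 0.777 = 83.600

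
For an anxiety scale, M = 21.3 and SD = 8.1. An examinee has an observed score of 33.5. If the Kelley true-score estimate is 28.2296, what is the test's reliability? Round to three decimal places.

0.568

T̂ = ρX + (1 − ρ)μ  ⇒  T̂ − μ = ρ(X − μ)
ρ = (T̂ − μ)/(X − μ) = (28.2296 − 21.3) / (33.5 − 21.3) = 6.9296 / 12.2 = 0.56800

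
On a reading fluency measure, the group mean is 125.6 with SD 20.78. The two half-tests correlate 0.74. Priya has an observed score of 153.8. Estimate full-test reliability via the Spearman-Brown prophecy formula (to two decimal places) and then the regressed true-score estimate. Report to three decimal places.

Spearman-Brown: ρ = 2r/(1 + r) = 2(0.74)/(1 + 0.74) = 1.480/1.74 = 0.8506 → 0.85
T̂ = 0.85(153.8) + 0.15(125.6) = 130.730 + 18.840 = 149.5700 → 149.570

149.570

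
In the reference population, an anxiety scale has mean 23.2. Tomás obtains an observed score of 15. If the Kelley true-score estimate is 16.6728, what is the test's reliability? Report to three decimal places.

0.796

T̂ = ρX + (1 − ρ)μ  ⇒  T̂ − μ = ρ(X − μ)
ρ = (T̂ − μ)/(X − μ) = (16.6728 − 23.2) / (15 − 23.2) = -6.5272 / -8.2 = 0.79600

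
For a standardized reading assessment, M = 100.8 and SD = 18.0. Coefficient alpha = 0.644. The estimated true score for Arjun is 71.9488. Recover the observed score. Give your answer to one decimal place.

56.0

T̂ = ρX + (1 − ρ)μ  ⇒  X = (T̂ − (1 − ρ)μ) / ρ
X = (71.9488 − 0.356 × 100.8) / 0.644 = (71.9488 − 35.8848) / 0.644 = 36.0640 / 0.644 = 56.000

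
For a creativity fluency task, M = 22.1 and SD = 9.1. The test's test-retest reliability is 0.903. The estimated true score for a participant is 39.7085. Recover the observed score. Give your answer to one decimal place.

T̂ = ρX + (1 − ρ)μ  ⇒  X = (T̂ − (1 − ρ)μ) / ρ
X = (39.7085 − 0.097 × 22.1) / 0.903 = (39.7085 − 2.1437) / 0.903 = 37.5648 / 0.903 = 41.600

41.6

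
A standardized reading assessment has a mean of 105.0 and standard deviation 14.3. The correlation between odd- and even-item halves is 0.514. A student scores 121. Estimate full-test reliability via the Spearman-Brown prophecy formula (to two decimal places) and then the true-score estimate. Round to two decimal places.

Spearman-Brown: ρ = 2r/(1 + r) = 2(0.514)/(1 + 0.514) = 1.0280/1.514 = 0.6790 → 0.68
T̂ = 0.68(121) + 0.32(105.0) = 82.28 + 33.600 = 115.880 → 115.88

115.88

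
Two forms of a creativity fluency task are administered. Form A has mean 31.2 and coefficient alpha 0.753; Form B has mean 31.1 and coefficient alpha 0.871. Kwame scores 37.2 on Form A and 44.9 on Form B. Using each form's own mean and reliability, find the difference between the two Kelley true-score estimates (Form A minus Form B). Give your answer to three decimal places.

-7.402

T̂_A = 0.753(37.2) + 0.247(31.2) = 35.71800
T̂_B = 0.871(44.9) + 0.129(31.1) = 43.11980
T̂_A − T̂_B = -7.40180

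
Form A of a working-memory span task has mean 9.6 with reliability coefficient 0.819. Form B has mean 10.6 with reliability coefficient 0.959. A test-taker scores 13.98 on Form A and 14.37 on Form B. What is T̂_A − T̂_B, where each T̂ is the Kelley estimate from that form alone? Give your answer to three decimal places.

T̂_A = 0.819(13.98) + 0.181(9.6) = 13.18722
T̂_B = 0.959(14.37) + 0.041(10.6) = 14.21543
T̂_A − T̂_B = -1.02821

-1.028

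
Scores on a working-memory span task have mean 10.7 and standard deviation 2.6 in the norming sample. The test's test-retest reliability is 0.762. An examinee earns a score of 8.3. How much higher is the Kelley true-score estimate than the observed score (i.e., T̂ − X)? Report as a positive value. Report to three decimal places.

0.571

T̂ = 0.762(8.3) + 0.238(10.7) = 6.3246 + 2.5466 = 8.87120 → 8.8712
T̂ − X = 8.8712 − 8.3 = 0.5712 → 0.571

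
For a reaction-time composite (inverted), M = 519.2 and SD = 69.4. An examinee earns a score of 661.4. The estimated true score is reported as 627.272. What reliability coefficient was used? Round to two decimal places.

T̂ = ρX + (1 − ρ)μ  ⇒  T̂ − μ = ρ(X − μ)
ρ = (T̂ − μ)/(X − μ) = (627.272 − 519.2) / (661.4 − 519.2) = 108.072 / 142.2 = 0.7600

0.76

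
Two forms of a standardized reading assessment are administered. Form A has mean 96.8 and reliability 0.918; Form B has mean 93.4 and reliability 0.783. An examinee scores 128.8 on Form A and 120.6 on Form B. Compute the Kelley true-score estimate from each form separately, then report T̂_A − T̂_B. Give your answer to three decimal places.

11.478

T̂_A = 0.918(128.8) + 0.082(96.8) = 126.17600
T̂_B = 0.783(120.6) + 0.217(93.4) = 114.69760
T̂_A − T̂_B = 11.47840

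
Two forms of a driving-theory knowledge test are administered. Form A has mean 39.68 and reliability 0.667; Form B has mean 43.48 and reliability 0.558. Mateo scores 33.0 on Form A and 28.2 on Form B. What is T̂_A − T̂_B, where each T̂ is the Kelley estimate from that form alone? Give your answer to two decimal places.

T̂_A = 0.667(33.0) + 0.333(39.68) = 35.2244
T̂_B = 0.558(28.2) + 0.442(43.48) = 34.9538
T̂_A − T̂_B = 0.2707

0.27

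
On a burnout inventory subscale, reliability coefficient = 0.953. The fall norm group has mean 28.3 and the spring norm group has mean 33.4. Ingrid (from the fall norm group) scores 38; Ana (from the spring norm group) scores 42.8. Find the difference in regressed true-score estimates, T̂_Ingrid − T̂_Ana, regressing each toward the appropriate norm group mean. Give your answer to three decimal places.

T̂_Ingrid = 0.953(38) + 0.047(28.3) = 37.54410
T̂_Ana = 0.953(42.8) + 0.047(33.4) = 42.35820
Difference = 37.54410 − 42.35820 = -4.81410

-4.814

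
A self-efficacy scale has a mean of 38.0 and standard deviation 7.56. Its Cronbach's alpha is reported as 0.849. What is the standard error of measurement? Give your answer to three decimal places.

SEM = SD · √(1 − ρ) = 7.56 × √0.151 = 7.56 × 0.3886 = 2.9377

2.938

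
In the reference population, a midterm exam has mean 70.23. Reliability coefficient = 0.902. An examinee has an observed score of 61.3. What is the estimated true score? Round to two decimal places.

T̂ = 0.902(61.3) + 0.098(70.23) = 55.2926 + 6.88254 = 62.175 → 62.18

62.18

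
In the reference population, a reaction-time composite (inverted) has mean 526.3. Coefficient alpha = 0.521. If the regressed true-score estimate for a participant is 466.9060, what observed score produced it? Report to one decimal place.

T̂ = ρX + (1 − ρ)μ  ⇒  X = (T̂ − (1 − ρ)μ) / ρ
X = (466.9060 − 0.479 × 526.3) / 0.521 = (466.9060 − 252.0977) / 0.521 = 214.8083 / 0.521 = 412.300

412.3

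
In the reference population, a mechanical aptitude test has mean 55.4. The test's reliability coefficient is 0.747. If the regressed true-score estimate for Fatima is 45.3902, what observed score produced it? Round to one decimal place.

T̂ = ρX + (1 − ρ)μ  ⇒  X = (T̂ − (1 − ρ)μ) / ρ
X = (45.3902 − 0.253 × 55.4) / 0.747 = (45.3902 − 14.0162) / 0.747 = 31.3740 / 0.747 = 42.000

42.0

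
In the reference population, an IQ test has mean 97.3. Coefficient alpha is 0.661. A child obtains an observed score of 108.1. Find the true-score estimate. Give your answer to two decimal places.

104.44

T̂ = 0.661(108.1) + 0.339(97.3) = 71.4541 + 32.9847 = 104.439 → 104.44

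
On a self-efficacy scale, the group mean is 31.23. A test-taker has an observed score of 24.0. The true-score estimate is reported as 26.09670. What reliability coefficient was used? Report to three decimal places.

0.710

T̂ = ρX + (1 − ρ)μ  ⇒  T̂ − μ = ρ(X − μ)
ρ = (T̂ − μ)/(X − μ) = (26.09670 − 31.23) / (24.0 − 31.23) = -5.13330 / -7.23 = 0.71000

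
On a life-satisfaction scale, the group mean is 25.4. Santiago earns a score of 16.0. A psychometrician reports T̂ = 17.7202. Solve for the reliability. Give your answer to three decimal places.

0.817

T̂ = ρX + (1 − ρ)μ  ⇒  T̂ − μ = ρ(X − μ)
ρ = (T̂ − μ)/(X − μ) = (17.7202 − 25.4) / (16.0 − 25.4) = -7.6798 / -9.4 = 0.81700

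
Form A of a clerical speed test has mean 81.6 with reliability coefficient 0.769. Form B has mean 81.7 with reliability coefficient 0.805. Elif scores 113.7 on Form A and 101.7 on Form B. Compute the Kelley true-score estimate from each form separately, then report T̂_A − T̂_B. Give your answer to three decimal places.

8.485

T̂_A = 0.769(113.7) + 0.231(81.6) = 106.28490
T̂_B = 0.805(101.7) + 0.195(81.7) = 97.80000
T̂_A − T̂_B = 8.48490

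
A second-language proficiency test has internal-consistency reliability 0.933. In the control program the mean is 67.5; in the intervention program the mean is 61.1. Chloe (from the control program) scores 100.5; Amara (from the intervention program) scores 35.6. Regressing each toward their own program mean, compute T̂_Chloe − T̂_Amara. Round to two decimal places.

T̂_Chloe = 0.933(100.5) + 0.067(67.5) = 98.2890
T̂_Amara = 0.933(35.6) + 0.067(61.1) = 37.3085
Difference = 98.2890 − 37.3085 = 60.9805

60.98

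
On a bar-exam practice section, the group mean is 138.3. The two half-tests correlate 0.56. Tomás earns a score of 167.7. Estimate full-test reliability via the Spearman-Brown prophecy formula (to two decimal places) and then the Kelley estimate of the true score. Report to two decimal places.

Spearman-Brown: ρ = 2r/(1 + r) = 2(0.56)/(1 + 0.56) = 1.120/1.56 = 0.7179 → 0.72
Weight the observed score by reliability and the mean by (1 − reliability): T̂ = 0.72·167.7 + 0.28·138.3 = 120.744 + 38.724 = 159.468.

159.47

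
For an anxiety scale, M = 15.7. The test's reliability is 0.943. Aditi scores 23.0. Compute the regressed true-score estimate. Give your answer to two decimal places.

22.58

T̂ = 0.943(23.0) + 0.057(15.7) = 21.6890 + 0.8949 = 22.584 → 22.58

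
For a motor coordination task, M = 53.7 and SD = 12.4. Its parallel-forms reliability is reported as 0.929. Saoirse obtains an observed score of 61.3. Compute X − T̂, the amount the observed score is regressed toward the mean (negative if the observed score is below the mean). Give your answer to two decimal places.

0.54

T̂ = 0.929(61.3) + 0.071(53.7) = 56.9477 + 3.8127 = 60.7604 → 60.760
X − T̂ = 61.3 − 60.760 = 0.540 → 0.54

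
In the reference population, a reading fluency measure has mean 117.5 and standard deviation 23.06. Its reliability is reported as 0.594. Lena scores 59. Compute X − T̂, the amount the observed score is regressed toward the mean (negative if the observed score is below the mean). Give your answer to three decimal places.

T̂ = ρX + (1 − ρ)μ
  = 0.594 × 59 + 0.406 × 117.5
  = 35.046 + 47.7050
  = 82.75100
  ≈ 82.7510
X − T̂ = 59 − 82.7510 = -23.7510 → -23.751

-23.751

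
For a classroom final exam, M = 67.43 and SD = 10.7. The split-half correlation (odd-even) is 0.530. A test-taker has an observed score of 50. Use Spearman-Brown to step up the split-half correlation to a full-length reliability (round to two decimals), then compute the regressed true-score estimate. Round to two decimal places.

Spearman-Brown: ρ = 2r/(1 + r) = 2(0.530)/(1 + 0.530) = 1.0600/1.530 = 0.6928 → 0.69
T̂ = 0.69(50) + 0.31(67.43) = 34.50 + 20.9033 = 55.403 → 55.40

55.40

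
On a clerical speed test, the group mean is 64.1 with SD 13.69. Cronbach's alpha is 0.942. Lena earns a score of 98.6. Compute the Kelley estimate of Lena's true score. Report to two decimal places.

96.60

Regress the observed score toward the mean by the unreliability: T̂ = 0.942·98.6 + 0.058·64.1 = 92.8812 + 3.7178 = 96.599.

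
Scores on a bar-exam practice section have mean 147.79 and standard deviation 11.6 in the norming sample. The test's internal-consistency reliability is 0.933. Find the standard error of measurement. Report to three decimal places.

3.003

SEM = SD · √(1 − ρ) = 11.6 × √0.067 = 11.6 × 0.2588 = 3.0026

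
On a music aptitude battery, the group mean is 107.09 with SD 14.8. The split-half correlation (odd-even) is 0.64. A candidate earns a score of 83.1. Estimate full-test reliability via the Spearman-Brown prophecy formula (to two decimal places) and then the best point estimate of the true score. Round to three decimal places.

Spearman-Brown: ρ = 2r/(1 + r) = 2(0.64)/(1 + 0.64) = 1.280/1.64 = 0.7805 → 0.78
T̂ = 0.78(83.1) + 0.22(107.09) = 64.818 + 23.5598 = 88.3778 → 88.378

88.378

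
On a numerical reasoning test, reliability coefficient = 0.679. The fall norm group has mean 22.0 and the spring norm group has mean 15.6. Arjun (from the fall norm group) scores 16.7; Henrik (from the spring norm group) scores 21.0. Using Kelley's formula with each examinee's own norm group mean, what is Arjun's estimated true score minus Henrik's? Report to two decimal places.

T̂_Arjun = 0.679(16.7) + 0.321(22.0) = 18.4013
T̂_Henrik = 0.679(21.0) + 0.321(15.6) = 19.2666
Difference = 18.4013 − 19.2666 = -0.8653

-0.87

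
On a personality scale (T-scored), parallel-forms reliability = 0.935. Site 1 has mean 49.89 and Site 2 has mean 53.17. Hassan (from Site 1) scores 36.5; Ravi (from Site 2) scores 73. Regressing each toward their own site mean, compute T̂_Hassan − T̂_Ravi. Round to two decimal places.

T̂_Hassan = 0.935(36.5) + 0.065(49.89) = 37.3704
T̂_Ravi = 0.935(73) + 0.065(53.17) = 71.7111
Difference = 37.3704 − 71.7111 = -34.3407

-34.34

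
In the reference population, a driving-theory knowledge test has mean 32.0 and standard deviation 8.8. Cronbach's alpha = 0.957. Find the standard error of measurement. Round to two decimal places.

1.82

SEM = SD · √(1 − ρ) = 8.8 × √0.043 = 8.8 × 0.2074 = 1.825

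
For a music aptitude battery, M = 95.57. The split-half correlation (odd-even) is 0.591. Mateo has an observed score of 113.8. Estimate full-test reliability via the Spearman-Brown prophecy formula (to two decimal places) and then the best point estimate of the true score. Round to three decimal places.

Spearman-Brown: ρ = 2r/(1 + r) = 2(0.591)/(1 + 0.591) = 1.1820/1.591 = 0.7429 → 0.74
T̂ = 0.74(113.8) + 0.26(95.57) = 84.212 + 24.8482 = 109.0602 → 109.060

109.060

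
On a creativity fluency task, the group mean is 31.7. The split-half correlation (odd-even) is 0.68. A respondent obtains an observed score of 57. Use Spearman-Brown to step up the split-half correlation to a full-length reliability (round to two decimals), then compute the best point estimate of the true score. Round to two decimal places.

Spearman-Brown: ρ = 2r/(1 + r) = 2(0.68)/(1 + 0.68) = 1.360/1.68 = 0.8095 → 0.81
T̂ = 0.81(57) + 0.19(31.7) = 46.17 + 6.023 = 52.193 → 52.19

52.19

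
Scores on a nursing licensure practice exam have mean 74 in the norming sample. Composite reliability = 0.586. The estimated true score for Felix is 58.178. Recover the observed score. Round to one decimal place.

T̂ = ρX + (1 − ρ)μ  ⇒  X = (T̂ − (1 − ρ)μ) / ρ
X = (58.178 − 0.414 × 74) / 0.586 = (58.178 − 30.636) / 0.586 = 27.542 / 0.586 = 47.000

47.0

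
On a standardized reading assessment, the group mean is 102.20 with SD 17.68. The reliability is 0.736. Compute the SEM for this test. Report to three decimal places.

9.084

SEM = SD · √(1 − ρ) = 17.68 × √0.264 = 17.68 × 0.5138 = 9.0841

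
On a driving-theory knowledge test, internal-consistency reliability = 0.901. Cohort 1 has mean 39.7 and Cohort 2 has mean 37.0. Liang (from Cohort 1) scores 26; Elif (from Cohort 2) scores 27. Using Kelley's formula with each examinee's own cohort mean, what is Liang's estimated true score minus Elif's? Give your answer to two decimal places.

T̂_Liang = 0.901(26) + 0.099(39.7) = 27.3563
T̂_Elif = 0.901(27) + 0.099(37.0) = 27.9900
Difference = 27.3563 − 27.9900 = -0.6337

-0.63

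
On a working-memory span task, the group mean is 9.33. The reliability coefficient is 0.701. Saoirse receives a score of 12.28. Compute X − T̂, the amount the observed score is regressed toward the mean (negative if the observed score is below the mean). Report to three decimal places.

0.882

T̂ = ρX + (1 − ρ)μ
  = 0.701 × 12.28 + 0.299 × 9.33
  = 8.60828 + 2.78967
  = 11.39795
  ≈ 11.3979
X − T̂ = 12.28 − 11.3979 = 0.8820 → 0.882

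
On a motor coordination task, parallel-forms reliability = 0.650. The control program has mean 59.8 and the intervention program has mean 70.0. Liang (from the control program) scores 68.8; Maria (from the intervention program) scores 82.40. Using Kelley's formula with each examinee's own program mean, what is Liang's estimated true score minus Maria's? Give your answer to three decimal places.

T̂_Liang = 0.650(68.8) + 0.350(59.8) = 65.65000
T̂_Maria = 0.650(82.40) + 0.350(70.0) = 78.06000
Difference = 65.65000 − 78.06000 = -12.41000

-12.410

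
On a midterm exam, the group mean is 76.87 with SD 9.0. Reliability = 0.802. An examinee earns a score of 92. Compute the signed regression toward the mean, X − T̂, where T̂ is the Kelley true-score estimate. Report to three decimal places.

2.996

Regress the observed score toward the mean by the unreliability: T̂ = 0.802·92 + 0.198·76.87 = 73.784 + 15.22026 = 89.00426.
X − T̂ = 92 − 89.0043 = 2.9957 → 2.996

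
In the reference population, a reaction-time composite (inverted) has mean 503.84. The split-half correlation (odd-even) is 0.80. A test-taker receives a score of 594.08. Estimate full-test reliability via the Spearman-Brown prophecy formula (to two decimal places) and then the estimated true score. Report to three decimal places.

584.154

Spearman-Brown: ρ = 2r/(1 + r) = 2(0.80)/(1 + 0.80) = 1.600/1.80 = 0.8889 → 0.89
Weight the observed score by reliability and the mean by (1 − reliability): T̂ = 0.89·594.08 + 0.11·503.84 = 528.7312 + 55.4224 = 584.1536.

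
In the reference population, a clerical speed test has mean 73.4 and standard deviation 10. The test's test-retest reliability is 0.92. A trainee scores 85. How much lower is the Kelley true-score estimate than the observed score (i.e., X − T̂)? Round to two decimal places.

T̂ = 0.92(85) + 0.08(73.4) = 78.20 + 5.872 = 84.0720 → 84.072
X − T̂ = 85 − 84.072 = 0.928 → 0.93

0.93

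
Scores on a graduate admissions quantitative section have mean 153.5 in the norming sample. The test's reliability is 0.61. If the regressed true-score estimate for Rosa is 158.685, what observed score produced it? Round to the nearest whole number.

162

T̂ = ρX + (1 − ρ)μ  ⇒  X = (T̂ − (1 − ρ)μ) / ρ
X = (158.685 − 0.39 × 153.5) / 0.61 = (158.685 − 59.865) / 0.61 = 98.820 / 0.61 = 162.00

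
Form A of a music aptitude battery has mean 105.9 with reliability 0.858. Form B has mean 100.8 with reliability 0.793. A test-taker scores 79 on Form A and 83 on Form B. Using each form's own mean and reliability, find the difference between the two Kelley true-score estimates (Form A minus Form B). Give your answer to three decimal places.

-3.865

T̂_A = 0.858(79) + 0.142(105.9) = 82.81980
T̂_B = 0.793(83) + 0.207(100.8) = 86.68460
T̂_A − T̂_B = -3.86480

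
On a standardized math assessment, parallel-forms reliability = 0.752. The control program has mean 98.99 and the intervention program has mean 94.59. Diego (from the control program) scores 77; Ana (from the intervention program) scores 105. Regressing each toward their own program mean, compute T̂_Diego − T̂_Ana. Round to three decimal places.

T̂_Diego = 0.752(77) + 0.248(98.99) = 82.45352
T̂_Ana = 0.752(105) + 0.248(94.59) = 102.41832
Difference = 82.45352 − 102.41832 = -19.96480

-19.965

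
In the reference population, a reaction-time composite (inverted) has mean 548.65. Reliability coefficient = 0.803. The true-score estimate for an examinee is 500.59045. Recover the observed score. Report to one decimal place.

T̂ = ρX + (1 − ρ)μ  ⇒  X = (T̂ − (1 − ρ)μ) / ρ
X = (500.59045 − 0.197 × 548.65) / 0.803 = (500.59045 − 108.08405) / 0.803 = 392.50640 / 0.803 = 488.800

488.8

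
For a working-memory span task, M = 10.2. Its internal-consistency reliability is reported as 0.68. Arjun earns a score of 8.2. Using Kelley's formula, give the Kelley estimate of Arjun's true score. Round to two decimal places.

8.84

T̂ = ρX + (1 − ρ)μ
  = 0.68 × 8.2 + 0.32 × 10.2
  = 5.576 + 3.264
  = 8.840
  ≈ 8.84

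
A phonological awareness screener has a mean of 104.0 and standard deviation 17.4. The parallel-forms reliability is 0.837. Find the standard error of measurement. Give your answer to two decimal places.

7.02

SEM = SD · √(1 − ρ) = 17.4 × √0.163 = 17.4 × 0.4037 = 7.025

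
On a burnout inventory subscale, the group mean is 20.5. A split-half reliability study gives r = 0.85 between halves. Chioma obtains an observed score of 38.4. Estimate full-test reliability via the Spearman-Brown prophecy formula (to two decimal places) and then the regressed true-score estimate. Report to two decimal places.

36.97

Spearman-Brown: ρ = 2r/(1 + r) = 2(0.85)/(1 + 0.85) = 1.700/1.85 = 0.9189 → 0.92
T̂ = 0.92(38.4) + 0.08(20.5) = 35.328 + 1.640 = 36.968 → 36.97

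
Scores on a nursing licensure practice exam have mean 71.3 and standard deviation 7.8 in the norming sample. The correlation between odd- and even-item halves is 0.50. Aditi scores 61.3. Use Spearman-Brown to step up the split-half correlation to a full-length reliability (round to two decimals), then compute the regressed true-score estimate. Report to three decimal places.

64.600

Spearman-Brown: ρ = 2r/(1 + r) = 2(0.50)/(1 + 0.50) = 1.000/1.50 = 0.6667 → 0.67
T̂ = ρX + (1 − ρ)μ
  = 0.67 × 61.3 + 0.33 × 71.3
  = 41.071 + 23.529
  = 64.6000
  ≈ 64.600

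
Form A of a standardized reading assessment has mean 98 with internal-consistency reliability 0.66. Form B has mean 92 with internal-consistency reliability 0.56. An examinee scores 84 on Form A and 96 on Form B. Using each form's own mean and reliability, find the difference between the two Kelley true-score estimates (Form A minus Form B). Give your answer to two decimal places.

T̂_A = 0.66(84) + 0.34(98) = 88.7600
T̂_B = 0.56(96) + 0.44(92) = 94.2400
T̂_A − T̂_B = -5.4800

-5.48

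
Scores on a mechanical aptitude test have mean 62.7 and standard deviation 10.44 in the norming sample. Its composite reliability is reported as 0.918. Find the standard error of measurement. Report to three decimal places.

SEM = SD · √(1 − ρ) = 10.44 × √0.082 = 10.44 × 0.2864 = 2.9896

2.990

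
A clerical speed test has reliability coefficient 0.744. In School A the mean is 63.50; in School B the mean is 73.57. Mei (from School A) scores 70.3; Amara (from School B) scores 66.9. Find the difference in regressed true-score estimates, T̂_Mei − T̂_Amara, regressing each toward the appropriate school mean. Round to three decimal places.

T̂_Mei = 0.744(70.3) + 0.256(63.50) = 68.55920
T̂_Amara = 0.744(66.9) + 0.256(73.57) = 68.60752
Difference = 68.55920 − 68.60752 = -0.04832

-0.048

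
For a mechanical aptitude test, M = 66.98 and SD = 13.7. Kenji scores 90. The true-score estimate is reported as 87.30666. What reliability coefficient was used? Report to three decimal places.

T̂ = ρX + (1 − ρ)μ  ⇒  T̂ − μ = ρ(X − μ)
ρ = (T̂ − μ)/(X − μ) = (87.30666 − 66.98) / (90 − 66.98) = 20.32666 / 23.02 = 0.88300

0.883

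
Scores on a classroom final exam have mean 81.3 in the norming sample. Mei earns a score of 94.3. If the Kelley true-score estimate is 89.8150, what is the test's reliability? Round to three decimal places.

0.655

T̂ = ρX + (1 − ρ)μ  ⇒  T̂ − μ = ρ(X − μ)
ρ = (T̂ − μ)/(X − μ) = (89.8150 − 81.3) / (94.3 − 81.3) = 8.5150 / 13.0 = 0.65500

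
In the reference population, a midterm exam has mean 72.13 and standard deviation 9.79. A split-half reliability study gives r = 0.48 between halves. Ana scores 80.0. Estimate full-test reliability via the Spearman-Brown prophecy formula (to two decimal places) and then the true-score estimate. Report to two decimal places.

77.25

Spearman-Brown: ρ = 2r/(1 + r) = 2(0.48)/(1 + 0.48) = 0.960/1.48 = 0.6486 → 0.65
T̂ = ρX + (1 − ρ)μ
  = 0.65 × 80.0 + 0.35 × 72.13
  = 52.000 + 25.2455
  = 77.245
  ≈ 77.25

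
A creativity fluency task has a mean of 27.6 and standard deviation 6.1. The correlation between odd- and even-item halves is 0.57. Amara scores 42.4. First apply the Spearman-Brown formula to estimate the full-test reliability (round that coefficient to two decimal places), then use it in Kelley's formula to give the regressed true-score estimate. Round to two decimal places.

38.40

Spearman-Brown: ρ = 2r/(1 + r) = 2(0.57)/(1 + 0.57) = 1.140/1.57 = 0.7261 → 0.73
Kelley's formula gives T̂ = 0.73·42.4 + 0.27·27.6 = 30.952 + 7.452 = 38.404.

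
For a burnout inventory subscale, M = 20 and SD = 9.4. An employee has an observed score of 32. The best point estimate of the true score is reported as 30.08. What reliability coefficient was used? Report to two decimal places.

0.84

T̂ = ρX + (1 − ρ)μ  ⇒  T̂ − μ = ρ(X − μ)
ρ = (T̂ − μ)/(X − μ) = (30.08 − 20) / (32 − 20) = 10.08 / 12.0 = 0.8400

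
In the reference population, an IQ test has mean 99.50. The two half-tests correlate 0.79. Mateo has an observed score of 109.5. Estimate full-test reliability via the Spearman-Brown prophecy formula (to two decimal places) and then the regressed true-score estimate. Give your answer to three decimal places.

108.300

Spearman-Brown: ρ = 2r/(1 + r) = 2(0.79)/(1 + 0.79) = 1.580/1.79 = 0.8827 → 0.88
Kelley's formula gives T̂ = 0.88·109.5 + 0.12·99.50 = 96.360 + 11.9400 = 108.3000.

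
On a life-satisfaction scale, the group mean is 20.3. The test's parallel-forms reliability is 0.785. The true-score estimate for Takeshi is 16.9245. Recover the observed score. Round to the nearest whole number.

16

T̂ = ρX + (1 − ρ)μ  ⇒  X = (T̂ − (1 − ρ)μ) / ρ
X = (16.9245 − 0.215 × 20.3) / 0.785 = (16.9245 − 4.3645) / 0.785 = 12.5600 / 0.785 = 16.00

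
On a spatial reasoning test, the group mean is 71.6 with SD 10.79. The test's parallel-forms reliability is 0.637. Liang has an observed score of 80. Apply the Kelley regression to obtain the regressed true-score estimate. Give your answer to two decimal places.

T̂ = ρX + (1 − ρ)μ
  = 0.637 × 80 + 0.363 × 71.6
  = 50.960 + 25.9908
  = 76.951
  ≈ 76.95

76.95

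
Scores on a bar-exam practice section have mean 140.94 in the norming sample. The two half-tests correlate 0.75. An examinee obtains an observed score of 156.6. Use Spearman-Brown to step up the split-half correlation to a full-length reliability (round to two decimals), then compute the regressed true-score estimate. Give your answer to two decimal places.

154.41

Spearman-Brown: ρ = 2r/(1 + r) = 2(0.75)/(1 + 0.75) = 1.500/1.75 = 0.8571 → 0.86
Weight the observed score by reliability and the mean by (1 − reliability): T̂ = 0.86·156.6 + 0.14·140.94 = 134.676 + 19.7316 = 154.408.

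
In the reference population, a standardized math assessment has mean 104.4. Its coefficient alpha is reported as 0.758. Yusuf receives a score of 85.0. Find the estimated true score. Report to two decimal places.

T̂ = 0.758(85.0) + 0.242(104.4) = 64.4300 + 25.2648 = 89.695 → 89.69

89.69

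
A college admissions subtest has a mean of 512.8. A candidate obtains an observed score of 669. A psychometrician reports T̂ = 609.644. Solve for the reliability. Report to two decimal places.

T̂ = ρX + (1 − ρ)μ  ⇒  T̂ − μ = ρ(X − μ)
ρ = (T̂ − μ)/(X − μ) = (609.644 − 512.8) / (669 − 512.8) = 96.844 / 156.2 = 0.6200

0.62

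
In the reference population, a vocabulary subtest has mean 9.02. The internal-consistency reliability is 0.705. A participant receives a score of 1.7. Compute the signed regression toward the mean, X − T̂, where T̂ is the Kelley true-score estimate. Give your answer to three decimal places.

-2.159

T̂ = ρX + (1 − ρ)μ
  = 0.705 × 1.7 + 0.295 × 9.02
  = 1.1985 + 2.66090
  = 3.85940
  ≈ 3.8594
X − T̂ = 1.7 − 3.8594 = -2.1594 → -2.159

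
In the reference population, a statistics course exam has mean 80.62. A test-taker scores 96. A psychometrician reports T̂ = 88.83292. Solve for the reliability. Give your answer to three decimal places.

T̂ = ρX + (1 − ρ)μ  ⇒  T̂ − μ = ρ(X − μ)
ρ = (T̂ − μ)/(X − μ) = (88.83292 − 80.62) / (96 − 80.62) = 8.21292 / 15.38 = 0.53400

0.534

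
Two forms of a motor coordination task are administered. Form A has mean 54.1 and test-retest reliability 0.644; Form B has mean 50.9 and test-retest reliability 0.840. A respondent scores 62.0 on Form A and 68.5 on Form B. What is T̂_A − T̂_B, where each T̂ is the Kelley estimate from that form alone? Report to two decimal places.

-6.50

T̂_A = 0.644(62.0) + 0.356(54.1) = 59.1876
T̂_B = 0.840(68.5) + 0.160(50.9) = 65.6840
T̂_A − T̂_B = -6.4964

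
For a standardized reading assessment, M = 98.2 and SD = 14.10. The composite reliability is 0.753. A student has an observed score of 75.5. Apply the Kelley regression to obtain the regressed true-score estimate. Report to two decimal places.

81.11

Regress the observed score toward the mean by the unreliability: T̂ = 0.753·75.5 + 0.247·98.2 = 56.8515 + 24.2554 = 81.107.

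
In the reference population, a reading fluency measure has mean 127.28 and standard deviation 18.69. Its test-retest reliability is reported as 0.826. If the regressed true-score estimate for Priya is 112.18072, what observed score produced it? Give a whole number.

109

T̂ = ρX + (1 − ρ)μ  ⇒  X = (T̂ − (1 − ρ)μ) / ρ
X = (112.18072 − 0.174 × 127.28) / 0.826 = (112.18072 − 22.14672) / 0.826 = 90.03400 / 0.826 = 109.00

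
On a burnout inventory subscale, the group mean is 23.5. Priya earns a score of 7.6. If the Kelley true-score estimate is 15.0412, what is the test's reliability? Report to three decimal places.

0.532

T̂ = ρX + (1 − ρ)μ  ⇒  T̂ − μ = ρ(X − μ)
ρ = (T̂ − μ)/(X − μ) = (15.0412 − 23.5) / (7.6 − 23.5) = -8.4588 / -15.9 = 0.53200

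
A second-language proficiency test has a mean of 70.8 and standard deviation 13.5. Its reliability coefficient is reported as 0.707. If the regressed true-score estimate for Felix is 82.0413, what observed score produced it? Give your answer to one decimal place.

T̂ = ρX + (1 − ρ)μ  ⇒  X = (T̂ − (1 − ρ)μ) / ρ
X = (82.0413 − 0.293 × 70.8) / 0.707 = (82.0413 − 20.7444) / 0.707 = 61.2969 / 0.707 = 86.700

86.7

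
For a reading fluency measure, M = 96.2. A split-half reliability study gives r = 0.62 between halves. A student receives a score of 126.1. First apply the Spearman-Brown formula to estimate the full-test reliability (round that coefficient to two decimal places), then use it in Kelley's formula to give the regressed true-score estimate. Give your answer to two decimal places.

119.22

Spearman-Brown: ρ = 2r/(1 + r) = 2(0.62)/(1 + 0.62) = 1.240/1.62 = 0.7654 → 0.77
Regress the observed score toward the mean by the unreliability: T̂ = 0.77·126.1 + 0.23·96.2 = 97.097 + 22.126 = 119.223.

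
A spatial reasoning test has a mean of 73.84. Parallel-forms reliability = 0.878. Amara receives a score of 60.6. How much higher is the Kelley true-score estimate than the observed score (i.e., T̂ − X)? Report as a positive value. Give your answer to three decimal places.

Weight the observed score by reliability and the mean by (1 − reliability): T̂ = 0.878·60.6 + 0.122·73.84 = 53.2068 + 9.00848 = 62.21528.
T̂ − X = 62.2153 − 60.6 = 1.6153 → 1.615

1.615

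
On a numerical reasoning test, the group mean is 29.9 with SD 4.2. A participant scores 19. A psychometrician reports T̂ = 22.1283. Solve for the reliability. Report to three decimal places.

0.713

T̂ = ρX + (1 − ρ)μ  ⇒  T̂ − μ = ρ(X − μ)
ρ = (T̂ − μ)/(X − μ) = (22.1283 − 29.9) / (19 − 29.9) = -7.7717 / -10.9 = 0.71300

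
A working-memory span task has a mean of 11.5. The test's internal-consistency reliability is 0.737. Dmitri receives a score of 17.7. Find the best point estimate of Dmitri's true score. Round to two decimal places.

Weight the observed score by reliability and the mean by (1 − reliability): T̂ = 0.737·17.7 + 0.263·11.5 = 13.0449 + 3.0245 = 16.069.

16.07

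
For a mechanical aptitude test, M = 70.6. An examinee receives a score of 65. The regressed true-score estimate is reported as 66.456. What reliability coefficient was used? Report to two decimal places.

T̂ = ρX + (1 − ρ)μ  ⇒  T̂ − μ = ρ(X − μ)
ρ = (T̂ − μ)/(X − μ) = (66.456 − 70.6) / (65 − 70.6) = -4.144 / -5.6 = 0.7400

0.74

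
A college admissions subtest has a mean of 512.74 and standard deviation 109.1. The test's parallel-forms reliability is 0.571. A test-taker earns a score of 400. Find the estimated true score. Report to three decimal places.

T̂ = ρX + (1 − ρ)μ
  = 0.571 × 400 + 0.429 × 512.74
  = 228.400 + 219.96546
  = 448.3655
  ≈ 448.365

448.365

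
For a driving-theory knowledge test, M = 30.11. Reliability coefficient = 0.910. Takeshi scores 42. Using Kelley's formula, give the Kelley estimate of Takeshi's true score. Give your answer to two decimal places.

40.93

T̂ = ρX + (1 − ρ)μ
  = 0.910 × 42 + 0.090 × 30.11
  = 38.220 + 2.70990
  = 40.930
  ≈ 40.93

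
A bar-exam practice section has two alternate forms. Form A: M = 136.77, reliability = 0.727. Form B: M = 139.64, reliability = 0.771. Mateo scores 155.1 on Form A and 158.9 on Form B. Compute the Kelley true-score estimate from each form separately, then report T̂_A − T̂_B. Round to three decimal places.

T̂_A = 0.727(155.1) + 0.273(136.77) = 150.09591
T̂_B = 0.771(158.9) + 0.229(139.64) = 154.48946
T̂_A − T̂_B = -4.39355

-4.394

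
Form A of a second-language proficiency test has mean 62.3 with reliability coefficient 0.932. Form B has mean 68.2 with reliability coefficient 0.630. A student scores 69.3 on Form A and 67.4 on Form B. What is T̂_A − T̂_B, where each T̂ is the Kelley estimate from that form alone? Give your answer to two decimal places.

T̂_A = 0.932(69.3) + 0.068(62.3) = 68.8240
T̂_B = 0.630(67.4) + 0.370(68.2) = 67.6960
T̂_A − T̂_B = 1.1280

1.13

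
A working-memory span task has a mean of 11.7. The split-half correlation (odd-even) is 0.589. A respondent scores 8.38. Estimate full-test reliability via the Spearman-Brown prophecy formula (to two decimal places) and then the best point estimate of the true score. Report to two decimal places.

Spearman-Brown: ρ = 2r/(1 + r) = 2(0.589)/(1 + 0.589) = 1.1780/1.589 = 0.7413 → 0.74
T̂ = 0.74(8.38) + 0.26(11.7) = 6.2012 + 3.042 = 9.243 → 9.24

9.24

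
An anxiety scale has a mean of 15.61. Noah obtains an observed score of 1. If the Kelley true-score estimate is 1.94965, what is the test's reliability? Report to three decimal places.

0.935

T̂ = ρX + (1 − ρ)μ  ⇒  T̂ − μ = ρ(X − μ)
ρ = (T̂ − μ)/(X − μ) = (1.94965 − 15.61) / (1 − 15.61) = -13.66035 / -14.61 = 0.93500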